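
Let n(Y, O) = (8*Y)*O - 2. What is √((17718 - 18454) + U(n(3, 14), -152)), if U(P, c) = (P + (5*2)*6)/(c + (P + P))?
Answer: I*√48940278/258 ≈ 27.115*I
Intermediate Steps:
n(Y, O) = -2 + 8*O*Y (n(Y, O) = 8*O*Y - 2 = -2 + 8*O*Y)
U(P, c) = (60 + P)/(c + 2*P) (U(P, c) = (P + 10*6)/(c + 2*P) = (P + 60)/(c + 2*P) = (60 + P)/(c + 2*P))
√((17718 - 18454) + U(n(3, 14), -152)) = √((17718 - 18454) + (60 + (-2 + 8*14*3))/(-152 + 2*(-2 + 8*14*3))) = √(-736 + (60 + (-2 + 336))/(-152 + 2*(-2 + 336))) = √(-736 + (60 + 334)/(-152 + 2*334)) = √(-736 + 394/(-152 + 668)) = √(-736 + 394/516) = √(-736 + (1/516)*394) = √(-736 + 197/258) = √(-189691/258) = I*√48940278/258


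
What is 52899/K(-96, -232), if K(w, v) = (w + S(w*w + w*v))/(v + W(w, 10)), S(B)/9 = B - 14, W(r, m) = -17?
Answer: -4390617/94390 ≈ -46.516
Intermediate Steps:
S(B) = -126 + 9*B (S(B) = 9*(B - 14) = 9*(-14 + B) = -126 + 9*B)
K(w, v) = (-126 + w + 9*w**2 + 9*v*w)/(-17 + v) (K(w, v) = (w + (-126 + 9*(w*w + w*v)))/(v - 17) = (w + (-126 + 9*(w**2 + v*w)))/(-17 + v) = (w + (-126 + (9*w**2 + 9*v*w)))/(-17 + v) = (w + (-126 + 9*w**2 + 9*v*w))/(-17 + v) = (-126 + w + 9*w**2 + 9*v*w)/(-17 + v))
52899/K(-96, -232) = 52899/(((-126 - 96 + 9*(-96)*(-232 - 96))/(-17 - 232))) = 52899/(((-126 - 96 + 9*(-96)*(-328))/(-249))) = 52899/((-(-126 - 96 + 283392)/249)) = 52899/((-1/249*283170)) = 52899/(-94390/83) = 52899*(-83/94390) = -4390617/94390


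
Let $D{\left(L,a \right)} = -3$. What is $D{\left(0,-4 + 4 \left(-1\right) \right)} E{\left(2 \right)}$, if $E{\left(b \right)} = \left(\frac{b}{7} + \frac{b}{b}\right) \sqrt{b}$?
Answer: $- \frac{27 \sqrt{2}}{7} \approx -5.4548$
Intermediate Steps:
$E{\left(b \right)} = \sqrt{b} \left(1 + \frac{b}{7}\right)$ ($E{\left(b \right)} = \left(b \frac{1}{7} + 1\right) \sqrt{b} = \left(\frac{b}{7} + 1\right) \sqrt{b} = \left(1 + \frac{b}{7}\right) \sqrt{b} = \sqrt{b} \left(1 + \frac{b}{7}\right)$)
$D{\left(0,-4 + 4 \left(-1\right) \right)} E{\left(2 \right)} = - 3 \frac{\sqrt{2} \left(7 + 2\right)}{7} = - 3 \cdot \frac{1}{7} \sqrt{2} \cdot 9 = - 3 \frac{9 \sqrt{2}}{7} = - \frac{27 \sqrt{2}}{7}$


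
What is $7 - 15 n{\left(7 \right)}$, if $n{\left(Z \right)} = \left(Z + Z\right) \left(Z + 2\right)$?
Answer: $-1883$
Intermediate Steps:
$n{\left(Z \right)} = 2 Z \left(2 + Z\right)$
$7 - 15 n{\left(7 \right)} = 7 - 15 \cdot 2 \cdot 7 \left(2 + 7\right) = 7 - 15 \cdot 2 \cdot 7 \cdot 9 = 7 - 1890 = -1883$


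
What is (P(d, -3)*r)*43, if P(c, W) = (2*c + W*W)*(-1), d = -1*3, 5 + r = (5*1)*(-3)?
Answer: 2580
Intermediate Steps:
r = -20 (r = -5 + (5*1)*(-3) = -5 + 5*(-3) = -5 - 15 = -20)
d = -3
P(c, W) = -W**2 - 2*c (P(c, W) = (2*c + W**2)*(-1) = (W**2 + 2*c)*(-1) = -W**2 - 2*c)
(P(d, -3)*r)*43 = ((-1*(-3)**2 - 2*(-3))*(-20))*43 = ((-1*9 + 6)*(-20))*43 = ((-9 + 6)*(-20))*43 = -3*(-20)*43 = 60*43 = 2580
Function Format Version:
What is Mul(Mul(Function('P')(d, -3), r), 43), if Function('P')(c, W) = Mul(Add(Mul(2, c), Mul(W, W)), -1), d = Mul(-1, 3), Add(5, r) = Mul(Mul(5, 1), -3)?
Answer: 2580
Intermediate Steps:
r = -20 (r = Add(-5, Mul(Mul(5, 1), -3)) = Add(-5, Mul(5, -3)) = Add(-5, -15) = -20)
d = -3
Function('P')(c, W) = Add(Mul(-1, Pow(W, 2)), Mul(-2, c)) (Function('P')(c, W) = Mul(Add(Mul(2, c), Pow(W, 2)), -1) = Mul(Add(Pow(W, 2), Mul(2, c)), -1) = Add(Mul(-1, Pow(W, 2)), Mul(-2, c)))
Mul(Mul(Function('P')(d, -3), r), 43) = Mul(Mul(Add(Mul(-1, Pow(-3, 2)), Mul(-2, -3)), -20), 43) = Mul(Mul(Add(Mul(-1, 9), 6), -20), 43) = Mul(Mul(Add(-9, 6), -20), 43) = Mul(Mul(-3, -20), 43) = Mul(60, 43) = 2580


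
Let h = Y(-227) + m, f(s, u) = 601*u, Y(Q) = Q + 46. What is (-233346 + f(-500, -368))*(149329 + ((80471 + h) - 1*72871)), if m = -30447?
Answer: -57405572714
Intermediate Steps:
Y(Q) = 46 + Q
h = -30628 (h = (46 - 227) - 30447 = -181 - 30447 = -30628)
(-233346 + f(-500, -368))*(149329 + ((80471 + h) - 1*72871)) = (-233346 + 601*(-368))*(149329 + ((80471 - 30628) - 1*72871)) = (-233346 - 221168)*(149329 + (49843 - 72871)) = -454514*(149329 - 23028) = -454514*126301 = -57405572714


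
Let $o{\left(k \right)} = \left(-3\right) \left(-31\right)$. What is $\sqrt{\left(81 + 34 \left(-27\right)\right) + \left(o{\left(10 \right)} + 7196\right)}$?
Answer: $2 \sqrt{1613} \approx 80.324$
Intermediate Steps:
$o{\left(k \right)} = 93$
$\sqrt{\left(81 + 34 \left(-27\right)\right) + \left(o{\left(10 \right)} + 7196\right)} = \sqrt{\left(81 + 34 \left(-27\right)\right) + \left(93 + 7196\right)} = \sqrt{\left(81 - 918\right) + 7289} = \sqrt{-837 + 7289} = \sqrt{6452} = 2 \sqrt{1613}$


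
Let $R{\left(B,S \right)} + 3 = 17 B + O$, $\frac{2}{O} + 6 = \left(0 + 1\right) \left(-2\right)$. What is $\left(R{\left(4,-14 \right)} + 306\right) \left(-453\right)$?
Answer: $- \frac{671799}{4} \approx -1.6795 \cdot 10^{5}$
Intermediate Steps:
$O = - \frac{1}{4}$ ($O = \frac{2}{-6 + \left(0 + 1\right) \left(-2\right)} = \frac{2}{-6 + 1 \left(-2\right)} = \frac{2}{-6 - 2} = \frac{2}{-8} = 2 \left(- \frac{1}{8}\right) = - \frac{1}{4} \approx -0.25$)
$R{\left(B,S \right)} = - \frac{13}{4} + 17 B$ ($R{\left(B,S \right)} = -3 + \left(17 B - \frac{1}{4}\right) = -3 + \left(- \frac{1}{4} + 17 B\right) = - \frac{13}{4} + 17 B$)
$\left(R{\left(4,-14 \right)} + 306\right) \left(-453\right) = \left(\left(- \frac{13}{4} + 17 \cdot 4\right) + 306\right) \left(-453\right) = \left(\left(- \frac{13}{4} + 68\right) + 306\right) \left(-453\right) = \left(\frac{259}{4} + 306\right) \left(-453\right) = \frac{1483}{4} \left(-453\right) = - \frac{671799}{4}$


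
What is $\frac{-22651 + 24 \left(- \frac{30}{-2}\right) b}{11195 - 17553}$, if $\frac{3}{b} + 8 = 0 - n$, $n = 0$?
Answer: $\frac{11393}{3179} \approx 3.5838$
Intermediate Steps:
$b = - \frac{3}{8}$ ($b = \frac{3}{-8 + \left(0 - 0\right)} = \frac{3}{-8 + \left(0 + 0\right)} = \frac{3}{-8 + 0} = \frac{3}{-8} = 3 \left(- \frac{1}{8}\right) = - \frac{3}{8} \approx -0.375$)
$\frac{-22651 + 24 \left(- \frac{30}{-2}\right) b}{11195 - 17553} = \frac{-22651 + 24 \left(- \frac{30}{-2}\right) \left(- \frac{3}{8}\right)}{11195 - 17553} = \frac{-22651 + 24 \left(\left(-30\right) \left(- \frac{1}{2}\right)\right) \left(- \frac{3}{8}\right)}{-6358} = \left(-22651 + 24 \cdot 15 \left(- \frac{3}{8}\right)\right) \left(- \frac{1}{6358}\right) = \left(-22651 + 360 \left(- \frac{3}{8}\right)\right) \left(- \frac{1}{6358}\right) = \left(-22651 - 135\right) \left(- \frac{1}{6358}\right) = \left(-22786\right) \left(- \frac{1}{6358}\right) = \frac{11393}{3179}$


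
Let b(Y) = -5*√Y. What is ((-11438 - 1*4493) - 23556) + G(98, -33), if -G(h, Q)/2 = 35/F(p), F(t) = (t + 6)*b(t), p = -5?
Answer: -39487 - 14*I*√5/5 ≈ -39487.0 - 6.261*I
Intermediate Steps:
F(t) = -5*√t*(6 + t) (F(t) = (t + 6)*(-5*√t) = (6 + t)*(-5*√t) = -5*√t*(6 + t))
G(h, Q) = -14*I*√5/5 (G(h, Q) = -70/(5*√(-5)*(-6 - 1*(-5))) = -70/(5*(I*√5)*(-6 + 5)) = -70/(5*(I*√5)*(-1)) = -70/((-5*I*√5)) = -70*I*√5/25 = -14*I*√5/5)
((-11438 - 1*4493) - 23556) + G(98, -33) = ((-11438 - 1*4493) - 23556) - 14*I*√5/5 = ((-11438 - 4493) - 23556) - 14*I*√5/5 = (-15931 - 23556) - 14*I*√5/5 = -39487 - 14*I*√5/5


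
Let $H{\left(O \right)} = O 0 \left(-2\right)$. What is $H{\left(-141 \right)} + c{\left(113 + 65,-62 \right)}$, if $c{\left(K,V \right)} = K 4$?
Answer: $712$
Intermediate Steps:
$c{\left(K,V \right)} = 4 K$
$H{\left(O \right)} = 0$ ($H{\left(O \right)} = 0 \left(-2\right) = 0$)
$H{\left(-141 \right)} + c{\left(113 + 65,-62 \right)} = 0 + 4 \left(113 + 65\right) = 0 + 4 \cdot 178 = 0 + 712 = 712$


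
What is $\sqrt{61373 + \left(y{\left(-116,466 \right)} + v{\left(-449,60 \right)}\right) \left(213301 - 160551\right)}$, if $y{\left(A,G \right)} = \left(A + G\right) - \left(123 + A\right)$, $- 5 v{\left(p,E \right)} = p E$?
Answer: $9 \sqrt{3732983} \approx 17389.0$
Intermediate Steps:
$v{\left(p,E \right)} = - \frac{E p}{5}$ ($v{\left(p,E \right)} = - \frac{p E}{5} = - \frac{E p}{5}$)
$y{\left(A,G \right)} = -123 + G$
$\sqrt{61373 + \left(y{\left(-116,466 \right)} + v{\left(-449,60 \right)}\right) \left(213301 - 160551\right)} = \sqrt{61373 + \left(\left(-123 + 466\right) - 12 \left(-449\right)\right) \left(213301 - 160551\right)} = \sqrt{61373 + \left(343 + 5388\right) 52750} = \sqrt{61373 + 5731 \cdot 52750} = \sqrt{61373 + 302310250} = \sqrt{302371623} = 9 \sqrt{3732983}$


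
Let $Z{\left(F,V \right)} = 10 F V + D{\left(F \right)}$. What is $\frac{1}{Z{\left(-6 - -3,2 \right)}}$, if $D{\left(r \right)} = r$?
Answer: $- \frac{1}{63} \approx -0.015873$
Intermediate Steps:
$Z{\left(F,V \right)} = F + 10 F V$ ($Z{\left(F,V \right)} = 10 F V + F = F + 10 F V$)
$\frac{1}{Z{\left(-6 - -3,2 \right)}} = \frac{1}{\left(-6 - -3\right) \left(1 + 10 \cdot 2\right)} = \frac{1}{\left(-6 + 3\right) \left(1 + 20\right)} = \frac{1}{\left(-3\right) 21} = \frac{1}{-63} = - \frac{1}{63}$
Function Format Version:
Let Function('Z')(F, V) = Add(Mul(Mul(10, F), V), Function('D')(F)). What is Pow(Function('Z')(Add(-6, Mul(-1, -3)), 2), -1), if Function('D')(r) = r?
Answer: Rational(-1, 63) ≈ -0.015873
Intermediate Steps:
Function('Z')(F, V) = Add(F, Mul(10, F, V)) (Function('Z')(F, V) = Add(Mul(Mul(10, F), V), F) = Add(Mul(10, F, V), F) = Add(F, Mul(10, F, V)))
Pow(Function('Z')(Add(-6, Mul(-1, -3)), 2), -1) = Pow(Mul(Add(-6, Mul(-1, -3)), Add(1, Mul(10, 2))), -1) = Pow(Mul(Add(-6, 3), Add(1, 20)), -1) = Pow(Mul(-3, 21), -1) = Pow(-63, -1) = Rational(-1, 63)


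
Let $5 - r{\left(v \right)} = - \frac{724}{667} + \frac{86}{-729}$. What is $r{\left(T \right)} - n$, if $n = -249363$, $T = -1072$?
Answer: $\frac{121254029582}{486243} \approx 2.4937 \cdot 10^{5}$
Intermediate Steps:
$r{\left(v \right)} = \frac{3016373}{486243}$ ($r{\left(v \right)} = 5 - \left(- \frac{724}{667} + \frac{86}{-729}\right) = 5 - \left(\left(-724\right) \frac{1}{667} + 86 \left(- \frac{1}{729}\right)\right) = 5 - \left(- \frac{724}{667} - \frac{86}{729}\right) = 5 - - \frac{585158}{486243} = 5 + \frac{585158}{486243} = \frac{3016373}{486243}$)
$r{\left(T \right)} - n = \frac{3016373}{486243} - -249363 = \frac{3016373}{486243} + 249363 = \frac{121254029582}{486243}$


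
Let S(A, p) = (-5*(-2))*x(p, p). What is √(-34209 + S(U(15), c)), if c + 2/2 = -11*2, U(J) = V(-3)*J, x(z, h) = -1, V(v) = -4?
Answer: I*√34219 ≈ 184.98*I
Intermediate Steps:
U(J) = -4*J
c = -23 (c = -1 - 11*2 = -1 - 22 = -23)
S(A, p) = -10 (S(A, p) = -5*(-2)*(-1) = 10*(-1) = -10)
√(-34209 + S(U(15), c)) = √(-34209 - 10) = √(-34219) = I*√34219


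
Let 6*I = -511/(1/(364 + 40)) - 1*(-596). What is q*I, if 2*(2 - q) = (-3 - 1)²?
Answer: 205848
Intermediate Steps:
q = -6 (q = 2 - (-3 - 1)²/2 = 2 - ½*(-4)² = 2 - ½*16 = 2 - 8 = -6)
I = -34308 (I = (-511/(1/(364 + 40)) - 1*(-596))/6 = (-511/(1/404) + 596)/6 = (-511/1/404 + 596)/6 = (-511*404 + 596)/6 = (-206444 + 596)/6 = (⅙)*(-205848) = -34308)
q*I = -6*(-34308) = 205848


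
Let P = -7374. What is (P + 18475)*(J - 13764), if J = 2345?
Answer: -126762319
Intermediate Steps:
(P + 18475)*(J - 13764) = (-7374 + 18475)*(2345 - 13764) = 11101*(-11419) = -126762319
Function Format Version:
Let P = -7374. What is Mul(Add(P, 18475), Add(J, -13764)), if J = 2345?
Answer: -126762319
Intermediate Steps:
Mul(Add(P, 18475), Add(J, -13764)) = Mul(Add(-7374, 18475), Add(2345, -13764)) = Mul(11101, -11419) = -126762319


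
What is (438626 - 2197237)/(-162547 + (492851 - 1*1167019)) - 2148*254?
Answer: -456503251669/836715 ≈ -5.4559e+5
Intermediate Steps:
(438626 - 2197237)/(-162547 + (492851 - 1*1167019)) - 2148*254 = -1758611/(-162547 + (492851 - 1167019)) - 1*545592 = -1758611/(-162547 - 674168) - 545592 = -1758611/(-836715) - 545592 = -1758611*(-1/836715) - 545592 = 1758611/836715 - 545592 = -456503251669/836715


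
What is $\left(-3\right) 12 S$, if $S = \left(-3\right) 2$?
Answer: $216$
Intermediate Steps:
$S = -6$
$\left(-3\right) 12 S = \left(-3\right) 12 \left(-6\right) = \left(-36\right) \left(-6\right) = 216$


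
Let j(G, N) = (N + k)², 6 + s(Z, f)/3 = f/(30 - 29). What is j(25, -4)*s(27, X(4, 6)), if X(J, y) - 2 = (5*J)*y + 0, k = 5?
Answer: 348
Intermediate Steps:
X(J, y) = 2 + 5*J*y (X(J, y) = 2 + ((5*J)*y + 0) = 2 + (5*J*y + 0) = 2 + 5*J*y)
s(Z, f) = -18 + 3*f (s(Z, f) = -18 + 3*(f/(30 - 29)) = -18 + 3*(f/1) = -18 + 3*(1*f) = -18 + 3*f)
j(G, N) = (5 + N)² (j(G, N) = (N + 5)² = (5 + N)²)
j(25, -4)*s(27, X(4, 6)) = (5 - 4)²*(-18 + 3*(2 + 5*4*6)) = 1²*(-18 + 3*(2 + 120)) = 1*(-18 + 3*122) = 1*(-18 + 366) = 1*348 = 348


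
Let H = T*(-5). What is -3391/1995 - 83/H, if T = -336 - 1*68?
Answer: -1403081/805980 ≈ -1.7408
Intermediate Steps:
T = -404 (T = -336 - 68 = -404)
H = 2020 (H = -404*(-5) = 2020)
-3391/1995 - 83/H = -3391/1995 - 83/2020 = -1403081/805980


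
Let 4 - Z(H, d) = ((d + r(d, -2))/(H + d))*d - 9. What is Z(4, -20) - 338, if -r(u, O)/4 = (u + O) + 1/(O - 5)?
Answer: -2875/7 ≈ -410.71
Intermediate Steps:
r(u, O) = -4*O - 4*u - 4/(-5 + O) (r(u, O) = -4*((u + O) + 1/(O - 5)) = -4*((O + u) + 1/(-5 + O)) = -4*(O + u + 1/(-5 + O)) = -4*O - 4*u - 4/(-5 + O))
Z(H, d) = 13 - d*(60/7 - 3*d)/(H + d) (Z(H, d) = 4 - (((d + 4*(-1 - 1*(-2)² + 5*(-2) + 5*d - 1*(-2)*d)/(-5 - 2))/(H + d))*d - 9) = 4 - (((d + 4*(-1 - 1*4 - 10 + 5*d + 2*d)/(-7))/(H + d))*d - 9) = 4 - (((d + 4*(-⅐)*(-1 - 4 - 10 + 5*d + 2*d))/(H + d))*d - 9) = 4 - (((d + 4*(-⅐)*(-15 + 7*d))/(H + d))*d - 9) = 4 - (((d + (60/7 - 4*d))/(H + d))*d - 9) = 4 - (((60/7 - 3*d)/(H + d))*d - 9) = 4 - (d*(60/7 - 3*d)/(H + d) - 9) = 4 - (-9 + d*(60/7 - 3*d)/(H + d)) = 4 + (9 - d*(60/7 - 3*d)/(H + d)) = 13 - d*(60/7 - 3*d)/(H + d))
Z(4, -20) - 338 = (3*(-20)² + 13*4 + (31/7)*(-20))/(4 - 20) - 338 = (3*400 + 52 - 620/7)/(-16) - 338 = -(1200 + 52 - 620/7)/16 - 338 = -1/16*8144/7 - 338 = -509/7 - 338 = -2875/7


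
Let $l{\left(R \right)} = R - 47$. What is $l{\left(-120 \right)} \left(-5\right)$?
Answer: $835$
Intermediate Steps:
$l{\left(R \right)} = -47 + R$ ($l{\left(R \right)} = R - 47 = -47 + R$)
$l{\left(-120 \right)} \left(-5\right) = \left(-47 - 120\right) \left(-5\right) = \left(-167\right) \left(-5\right) = 835$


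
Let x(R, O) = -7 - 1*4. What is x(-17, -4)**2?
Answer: 121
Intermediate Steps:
x(R, O) = -11 (x(R, O) = -7 - 4 = -11)
x(-17, -4)**2 = (-11)**2 = 121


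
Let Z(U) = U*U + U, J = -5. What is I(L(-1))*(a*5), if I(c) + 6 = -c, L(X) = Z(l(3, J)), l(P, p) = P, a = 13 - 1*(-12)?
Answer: -2250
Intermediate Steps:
a = 25 (a = 13 + 12 = 25)
Z(U) = U + U² (Z(U) = U² + U = U + U²)
L(X) = 12 (L(X) = 3*(1 + 3) = 3*4 = 12)
I(c) = -6 - c
I(L(-1))*(a*5) = (-6 - 1*12)*(25*5) = (-6 - 12)*125 = -18*125 = -2250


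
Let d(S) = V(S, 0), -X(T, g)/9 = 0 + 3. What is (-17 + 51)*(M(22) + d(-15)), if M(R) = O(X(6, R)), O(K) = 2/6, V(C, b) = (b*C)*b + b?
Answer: 34/3 ≈ 11.333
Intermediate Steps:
X(T, g) = -27 (X(T, g) = -9*(0 + 3) = -9*3 = -27)
V(C, b) = b + C*b² (V(C, b) = (C*b)*b + b = C*b² + b = b + C*b²)
O(K) = ⅓ (O(K) = 2*(⅙) = ⅓)
M(R) = ⅓
d(S) = 0 (d(S) = 0*(1 + S*0) = 0*(1 + 0) = 0*1 = 0)
(-17 + 51)*(M(22) + d(-15)) = (-17 + 51)*(⅓ + 0) = 34*(⅓) = 34/3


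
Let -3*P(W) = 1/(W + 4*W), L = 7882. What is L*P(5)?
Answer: -7882/75 ≈ -105.09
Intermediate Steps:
P(W) = -1/(15*W) (P(W) = -1/(3*(W + 4*W)) = -1/(5*W)/3 = -1/(15*W))
L*P(5) = 7882*(-1/15/5) = 7882*(-1/15*⅕) = 7882*(-1/75) = -7882/75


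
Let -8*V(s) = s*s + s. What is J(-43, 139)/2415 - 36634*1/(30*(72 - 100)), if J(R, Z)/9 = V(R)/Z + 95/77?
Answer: 2254463587/51695490 ≈ 43.610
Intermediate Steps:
V(s) = -s/8 - s²/8 (V(s) = -(s*s + s)/8 = -(s² + s)/8 = -(s + s²)/8 = -s/8 - s²/8)
J(R, Z) = 855/77 - 9*R*(1 + R)/(8*Z) (J(R, Z) = 9*((-R*(1 + R)/8)/Z + 95/77) = 9*(-R*(1 + R)/(8*Z) + 95*(1/77)) = 9*(-R*(1 + R)/(8*Z) + 95/77) = 9*(95/77 - R*(1 + R)/(8*Z)) = 855/77 - 9*R*(1 + R)/(8*Z))
J(-43, 139)/2415 - 36634*1/(30*(72 - 100)) = ((9/616)*(760*139 - 77*(-43)*(1 - 43))/139)/2415 - 36634*1/(30*(72 - 100)) = ((9/616)*(1/139)*(105640 - 77*(-43)*(-42)))*(1/2415) - 36634/(30*(-28)) = ((9/616)*(1/139)*(105640 - 139062))*(1/2415) - 36634/(-840) = ((9/616)*(1/139)*(-33422))*(1/2415) - 36634*(-1/840) = -150399/42812*1/2415 + 18317/420 = -50133/34463660 + 18317/420 = 2254463587/51695490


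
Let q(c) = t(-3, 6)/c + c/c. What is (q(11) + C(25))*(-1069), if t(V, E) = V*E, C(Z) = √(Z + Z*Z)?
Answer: 7483/11 - 5345*√26 ≈ -26574.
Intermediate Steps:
C(Z) = √(Z + Z²)
t(V, E) = E*V
q(c) = 1 - 18/c (q(c) = (6*(-3))/c + c/c = -18/c + 1 = 1 - 18/c)
(q(11) + C(25))*(-1069) = ((-18 + 11)/11 + √(25*(1 + 25)))*(-1069) = ((1/11)*(-7) + √(25*26))*(-1069) = (-7/11 + √650)*(-1069) = (-7/11 + 5*√26)*(-1069) = 7483/11 - 5345*√26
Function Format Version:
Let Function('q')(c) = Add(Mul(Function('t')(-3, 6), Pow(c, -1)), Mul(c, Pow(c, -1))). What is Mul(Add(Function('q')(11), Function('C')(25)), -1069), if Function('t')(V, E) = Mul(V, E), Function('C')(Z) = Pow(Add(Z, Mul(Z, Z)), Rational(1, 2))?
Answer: Add(Rational(7483, 11), Mul(-5345, Pow(26, Rational(1, 2)))) ≈ -26574.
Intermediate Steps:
Function('C')(Z) = Pow(Add(Z, Pow(Z, 2)), Rational(1, 2))
Function('t')(V, E) = Mul(E, V)
Function('q')(c) = Add(1, Mul(-18, Pow(c, -1))) (Function('q')(c) = Add(Mul(Mul(6, -3), Pow(c, -1)), Mul(c, Pow(c, -1))) = Add(Mul(-18, Pow(c, -1)), 1) = Add(1, Mul(-18, Pow(c, -1))))
Mul(Add(Function('q')(11), Function('C')(25)), -1069) = Mul(Add(Mul(Pow(11, -1), Add(-18, 11)), Pow(Mul(25, Add(1, 25)), Rational(1, 2))), -1069) = Mul(Add(Mul(Rational(1, 11), -7), Pow(Mul(25, 26), Rational(1, 2))), -1069) = Mul(Add(Rational(-7, 11), Pow(650, Rational(1, 2))), -1069) = Mul(Add(Rational(-7, 11), Mul(5, Pow(26, Rational(1, 2)))), -1069) = Add(Rational(7483, 11), Mul(-5345, Pow(26, Rational(1, 2))))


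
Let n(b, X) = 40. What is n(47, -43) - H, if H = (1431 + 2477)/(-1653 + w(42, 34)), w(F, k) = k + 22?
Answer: 67788/1597 ≈ 42.447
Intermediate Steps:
w(F, k) = 22 + k
H = -3908/1597 (H = (1431 + 2477)/(-1653 + (22 + 34)) = 3908/(-1653 + 56) = 3908/(-1597) = 3908*(-1/1597) = -3908/1597 ≈ -2.4471)
n(47, -43) - H = 40 - 1*(-3908/1597) = 40 + 3908/1597 = 67788/1597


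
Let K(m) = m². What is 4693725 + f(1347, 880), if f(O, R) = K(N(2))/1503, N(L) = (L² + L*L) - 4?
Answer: 7054668691/1503 ≈ 4.6937e+6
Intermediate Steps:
N(L) = -4 + 2*L² (N(L) = (L² + L²) - 4 = 2*L² - 4 = -4 + 2*L²)
f(O, R) = 16/1503 (f(O, R) = (-4 + 2*2²)²/1503 = (-4 + 2*4)²*(1/1503) = (-4 + 8)²*(1/1503) = 4²*(1/1503) = 16*(1/1503) = 16/1503)
4693725 + f(1347, 880) = 4693725 + 16/1503 = 7054668691/1503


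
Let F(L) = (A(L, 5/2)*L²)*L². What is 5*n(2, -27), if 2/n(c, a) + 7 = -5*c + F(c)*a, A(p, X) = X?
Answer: -10/1097 ≈ -0.0091158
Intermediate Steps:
F(L) = 5*L⁴/2 (F(L) = ((5/2)*L²)*L² = ((5*(½))*L²)*L² = (5*L²/2)*L² = 5*L⁴/2)
n(c, a) = 2/(-7 - 5*c + 5*a*c⁴/2) (n(c, a) = 2/(-7 + (-5*c + (5*c⁴/2)*a)) = 2/(-7 + (-5*c + 5*a*c⁴/2)) = 2/(-7 - 5*c + 5*a*c⁴/2))
5*n(2, -27) = 5*(4/(-14 - 10*2 + 5*(-27)*2⁴)) = 5*(4/(-14 - 20 + 5*(-27)*16)) = 5*(4/(-14 - 20 - 2160)) = 5*(4/(-2194)) = 5*(4*(-1/2194)) = 5*(-2/1097) = -10/1097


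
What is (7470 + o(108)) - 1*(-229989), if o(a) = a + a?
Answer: 237675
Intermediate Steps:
o(a) = 2*a
(7470 + o(108)) - 1*(-229989) = (7470 + 2*108) - 1*(-229989) = (7470 + 216) + 229989 = 7686 + 229989 = 237675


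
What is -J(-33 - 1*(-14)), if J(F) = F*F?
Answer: -361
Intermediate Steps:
J(F) = F²
-J(-33 - 1*(-14)) = -(-33 - 1*(-14))² = -(-33 + 14)² = -1*(-19)² = -1*361 = -361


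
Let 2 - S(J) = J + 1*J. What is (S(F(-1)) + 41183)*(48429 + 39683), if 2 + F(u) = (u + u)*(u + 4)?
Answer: 3630302512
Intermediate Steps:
F(u) = -2 + 2*u*(4 + u) (F(u) = -2 + (u + u)*(u + 4) = -2 + (2*u)*(4 + u) = -2 + 2*u*(4 + u))
S(J) = 2 - 2*J (S(J) = 2 - (J + 1*J) = 2 - (J + J) = 2 - 2*J)
(S(F(-1)) + 41183)*(48429 + 39683) = ((2 - 2*(-2 + 2*(-1)² + 8*(-1))) + 41183)*(48429 + 39683) = ((2 - 2*(-2 + 2*1 - 8)) + 41183)*88112 = ((2 - 2*(-2 + 2 - 8)) + 41183)*88112 = ((2 - 2*(-8)) + 41183)*88112 = ((2 + 16) + 41183)*88112 = (18 + 41183)*88112 = 41201*88112 = 3630302512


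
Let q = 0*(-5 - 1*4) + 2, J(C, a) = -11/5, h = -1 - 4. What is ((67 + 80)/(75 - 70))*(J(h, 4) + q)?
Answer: -147/25 ≈ -5.8800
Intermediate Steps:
h = -5
J(C, a) = -11/5 (J(C, a) = -11*⅕ = -11/5)
q = 2 (q = 0*(-5 - 4) + 2 = 0*(-9) + 2 = 0 + 2 = 2)
((67 + 80)/(75 - 70))*(J(h, 4) + q) = ((67 + 80)/(75 - 70))*(-11/5 + 2) = (147/5)*(-⅕) = -147/25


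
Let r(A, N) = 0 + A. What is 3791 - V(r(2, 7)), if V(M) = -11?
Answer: 3802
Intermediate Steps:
r(A, N) = A
3791 - V(r(2, 7)) = 3791 - 1*(-11) = 3791 + 11 = 3802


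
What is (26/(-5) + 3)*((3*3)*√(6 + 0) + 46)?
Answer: -506/5 - 99*√6/5 ≈ -149.70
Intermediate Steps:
(26/(-5) + 3)*((3*3)*√(6 + 0) + 46) = (26*(-⅕) + 3)*(9*√6 + 46) = (-26/5 + 3)*(46 + 9*√6) = -11*(46 + 9*√6)/5 = -506/5 - 99*√6/5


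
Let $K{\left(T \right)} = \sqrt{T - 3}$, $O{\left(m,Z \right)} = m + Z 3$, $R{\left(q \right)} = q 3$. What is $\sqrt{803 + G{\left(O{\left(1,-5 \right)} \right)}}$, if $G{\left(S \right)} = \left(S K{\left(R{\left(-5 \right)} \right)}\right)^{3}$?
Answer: $\sqrt{803 + 148176 i \sqrt{2}} \approx 324.31 + 323.07 i$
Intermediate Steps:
$R{\left(q \right)} = 3 q$
$O{\left(m,Z \right)} = m + 3 Z$
$K{\left(T \right)} = \sqrt{-3 + T}$
$G{\left(S \right)} = - 54 i \sqrt{2} S^{3}$ ($G{\left(S \right)} = \left(S \sqrt{-3 + 3 \left(-5\right)}\right)^{3} = \left(S \sqrt{-3 - 15}\right)^{3} = \left(S \sqrt{-18}\right)^{3} = \left(S 3 i \sqrt{2}\right)^{3} = \left(3 i S \sqrt{2}\right)^{3} = - 54 i \sqrt{2} S^{3}$)
$\sqrt{803 + G{\left(O{\left(1,-5 \right)} \right)}} = \sqrt{803 - 54 i \sqrt{2} \left(1 + 3 \left(-5\right)\right)^{3}} = \sqrt{803 - 54 i \sqrt{2} \left(1 - 15\right)^{3}} = \sqrt{803 - 54 i \sqrt{2} \left(-14\right)^{3}} = \sqrt{803 - 54 i \sqrt{2} \left(-2744\right)} = \sqrt{803 + 148176 i \sqrt{2}}$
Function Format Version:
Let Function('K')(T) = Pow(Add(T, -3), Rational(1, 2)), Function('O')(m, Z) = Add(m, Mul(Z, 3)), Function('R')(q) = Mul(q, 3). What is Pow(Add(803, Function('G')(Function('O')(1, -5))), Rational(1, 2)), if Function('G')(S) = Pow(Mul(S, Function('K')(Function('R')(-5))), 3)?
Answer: Pow(Add(803, Mul(148176, I, Pow(2, Rational(1, 2)))), Rational(1, 2)) ≈ Add(324.31, Mul(323.07, I))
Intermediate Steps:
Function('R')(q) = Mul(3, q)
Function('O')(m, Z) = Add(m, Mul(3, Z))
Function('K')(T) = Pow(Add(-3, T), Rational(1, 2))
Function('G')(S) = Mul(-54, I, Pow(2, Rational(1, 2)), Pow(S, 3)) (Function('G')(S) = Pow(Mul(S, Pow(Add(-3, Mul(3, -5)), Rational(1, 2))), 3) = Pow(Mul(S, Pow(Add(-3, -15), Rational(1, 2))), 3) = Pow(Mul(S, Pow(-18, Rational(1, 2))), 3) = Pow(Mul(S, Mul(3, I, Pow(2, Rational(1, 2)))), 3) = Pow(Mul(3, I, S, Pow(2, Rational(1, 2))), 3) = Mul(-54, I, Pow(2, Rational(1, 2)), Pow(S, 3)))
Pow(Add(803, Function('G')(Function('O')(1, -5))), Rational(1, 2)) = Pow(Add(803, Mul(-54, I, Pow(2, Rational(1, 2)), Pow(Add(1, Mul(3, -5)), 3))), Rational(1, 2)) = Pow(Add(803, Mul(-54, I, Pow(2, Rational(1, 2)), Pow(Add(1, -15), 3))), Rational(1, 2)) = Pow(Add(803, Mul(-54, I, Pow(2, Rational(1, 2)), Pow(-14, 3))), Rational(1, 2)) = Pow(Add(803, Mul(-54, I, Pow(2, Rational(1, 2)), -2744)), Rational(1, 2)) = Pow(Add(803, Mul(148176, I, Pow(2, Rational(1, 2)))), Rational(1, 2))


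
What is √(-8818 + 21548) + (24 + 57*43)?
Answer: 2475 + √12730 ≈ 2587.8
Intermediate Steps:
√(-8818 + 21548) + (24 + 57*43) = √12730 + (24 + 2451) = √12730 + 2475 = 2475 + √12730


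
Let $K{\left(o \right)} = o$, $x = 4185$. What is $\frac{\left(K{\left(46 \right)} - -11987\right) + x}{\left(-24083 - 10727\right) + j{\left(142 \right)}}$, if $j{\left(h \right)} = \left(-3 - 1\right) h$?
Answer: $- \frac{8109}{17689} \approx -0.45842$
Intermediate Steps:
$j{\left(h \right)} = - 4 h$
$\frac{\left(K{\left(46 \right)} - -11987\right) + x}{\left(-24083 - 10727\right) + j{\left(142 \right)}} = \frac{\left(46 - -11987\right) + 4185}{\left(-24083 - 10727\right) - 568} = \frac{\left(46 + 11987\right) + 4185}{\left(-24083 - 10727\right) - 568} = \frac{12033 + 4185}{-34810 - 568} = \frac{16218}{-35378} = 16218 \left(- \frac{1}{35378}\right) = - \frac{8109}{17689}$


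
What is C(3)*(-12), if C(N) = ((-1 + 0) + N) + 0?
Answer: -24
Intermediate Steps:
C(N) = -1 + N (C(N) = (-1 + N) + 0 = -1 + N)
C(3)*(-12) = (-1 + 3)*(-12) = 2*(-12) = -24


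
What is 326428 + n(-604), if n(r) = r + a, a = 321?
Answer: 326145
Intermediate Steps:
n(r) = 321 + r (n(r) = r + 321 = 321 + r)
326428 + n(-604) = 326428 + (321 - 604) = 326428 - 283 = 326145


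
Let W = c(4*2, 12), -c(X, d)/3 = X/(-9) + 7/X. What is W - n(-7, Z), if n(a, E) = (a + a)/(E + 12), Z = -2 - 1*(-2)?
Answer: 29/24 ≈ 1.2083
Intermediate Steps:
c(X, d) = -21/X + X/3 (c(X, d) = -3*(X/(-9) + 7/X) = -3*(X*(-1/9) + 7/X) = -3*(-X/9 + 7/X) = -3*(7/X - X/9) = -21/X + X/3)
W = 1/24 (W = -21/(4*2) + (4*2)/3 = -21/8 + (1/3)*8 = -21*1/8 + 8/3 = -21/8 + 8/3 = 1/24 ≈ 0.041667)
Z = 0 (Z = -2 + 2 = 0)
n(a, E) = 2*a/(12 + E) (n(a, E) = (2*a)/(12 + E) = 2*a/(12 + E))
W - n(-7, Z) = 1/24 - 2*(-7)/(12 + 0) = 1/24 - 2*(-7)/12 = 1/24 - 1*(-7/6) = 1/24 + 7/6 = 29/24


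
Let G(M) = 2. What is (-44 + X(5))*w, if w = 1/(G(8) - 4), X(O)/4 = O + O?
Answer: 2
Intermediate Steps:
X(O) = 8*O (X(O) = 4*(O + O) = 4*(2*O) = 8*O)
w = -1/2 (w = 1/(2 - 4) = 1/(-2) = -1/2 ≈ -0.50000)
(-44 + X(5))*w = (-44 + 8*5)*(-1/2) = (-44 + 40)*(-1/2) = -4*(-1/2) = 2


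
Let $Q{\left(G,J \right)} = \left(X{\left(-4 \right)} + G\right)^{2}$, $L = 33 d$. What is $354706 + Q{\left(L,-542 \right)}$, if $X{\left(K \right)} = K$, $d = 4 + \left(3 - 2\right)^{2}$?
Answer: $380627$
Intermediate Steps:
$d = 5$ ($d = 4 + 1^{2} = 4 + 1 = 5$)
$L = 165$ ($L = 33 \cdot 5 = 165$)
$Q{\left(G,J \right)} = \left(-4 + G\right)^{2}$
$354706 + Q{\left(L,-542 \right)} = 354706 + \left(-4 + 165\right)^{2} = 354706 + 161^{2} = 354706 + 25921 = 380627$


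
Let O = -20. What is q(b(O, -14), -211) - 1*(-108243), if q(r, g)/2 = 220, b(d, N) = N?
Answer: 108683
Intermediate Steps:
q(r, g) = 440 (q(r, g) = 2*220 = 440)
q(b(O, -14), -211) - 1*(-108243) = 440 - 1*(-108243) = 440 + 108243 = 108683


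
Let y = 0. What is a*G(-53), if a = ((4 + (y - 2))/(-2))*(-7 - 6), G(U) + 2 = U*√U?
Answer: -26 - 689*I*√53 ≈ -26.0 - 5016.0*I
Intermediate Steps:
G(U) = -2 + U^(3/2) (G(U) = -2 + U*√U = -2 + U^(3/2))
a = 13 (a = ((4 + (0 - 2))/(-2))*(-7 - 6) = ((4 - 2)*(-½))*(-13) = (2*(-½))*(-13) = -1*(-13) = 13)
a*G(-53) = 13*(-2 + (-53)^(3/2)) = 13*(-2 - 53*I*√53) = -26 - 689*I*√53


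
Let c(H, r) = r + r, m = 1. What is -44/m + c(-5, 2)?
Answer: -40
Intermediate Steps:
c(H, r) = 2*r
-44/m + c(-5, 2) = -44/1 + 2*2 = -44 + 4 = -40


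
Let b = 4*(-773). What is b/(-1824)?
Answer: 773/456 ≈ 1.6952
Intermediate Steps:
b = -3092
b/(-1824) = -3092/(-1824) = -3092*(-1/1824) = 773/456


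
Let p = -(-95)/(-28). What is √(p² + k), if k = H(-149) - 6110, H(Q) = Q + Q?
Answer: I*√5014847/28 ≈ 79.978*I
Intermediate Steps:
H(Q) = 2*Q
p = -95/28 (p = -(-95)*(-1)/28 = -5*19/28 = -95/28 ≈ -3.3929)
k = -6408 (k = 2*(-149) - 6110 = -298 - 6110 = -6408)
√(p² + k) = √((-95/28)² - 6408) = √(9025/784 - 6408) = √(-5014847/784) = I*√5014847/28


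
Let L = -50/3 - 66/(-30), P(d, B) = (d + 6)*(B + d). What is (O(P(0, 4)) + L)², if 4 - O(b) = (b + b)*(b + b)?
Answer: 1205270089/225 ≈ 5.3568e+6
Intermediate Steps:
P(d, B) = (6 + d)*(B + d)
L = -217/15 (L = -50*⅓ - 66*(-1/30) = -50/3 + 11/5 = -217/15 ≈ -14.467)
O(b) = 4 - 4*b² (O(b) = 4 - (b + b)*(b + b) = 4 - 2*b*2*b = 4 - 4*b²)
(O(P(0, 4)) + L)² = ((4 - 4*(0² + 6*4 + 6*0 + 4*0)²) - 217/15)² = ((4 - 4*(0 + 24 + 0 + 0)²) - 217/15)² = ((4 - 4*24²) - 217/15)² = ((4 - 4*576) - 217/15)² = ((4 - 2304) - 217/15)² = (-2300 - 217/15)² = (-34717/15)² = 1205270089/225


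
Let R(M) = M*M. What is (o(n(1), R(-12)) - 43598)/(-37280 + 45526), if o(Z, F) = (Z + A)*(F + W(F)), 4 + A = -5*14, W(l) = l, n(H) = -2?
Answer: -32743/4123 ≈ -7.9415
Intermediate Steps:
R(M) = M²
A = -74 (A = -4 - 5*14 = -4 - 70 = -74)
o(Z, F) = 2*F*(-74 + Z) (o(Z, F) = (Z - 74)*(F + F) = (-74 + Z)*(2*F) = 2*F*(-74 + Z))
(o(n(1), R(-12)) - 43598)/(-37280 + 45526) = (2*(-12)²*(-74 - 2) - 43598)/(-37280 + 45526) = (2*144*(-76) - 43598)/8246 = (-21888 - 43598)*(1/8246) = -65486*1/8246 = -32743/4123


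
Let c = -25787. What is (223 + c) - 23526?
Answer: -49090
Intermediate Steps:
(223 + c) - 23526 = (223 - 25787) - 23526 = -25564 - 23526 = -49090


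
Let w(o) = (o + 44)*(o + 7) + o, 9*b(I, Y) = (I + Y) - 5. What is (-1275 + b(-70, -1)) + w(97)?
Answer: 121298/9 ≈ 13478.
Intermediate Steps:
b(I, Y) = -5/9 + I/9 + Y/9 (b(I, Y) = ((I + Y) - 5)/9 = (-5 + I + Y)/9 = -5/9 + I/9 + Y/9)
w(o) = o + (7 + o)*(44 + o) (w(o) = (44 + o)*(7 + o) + o = (7 + o)*(44 + o) + o = o + (7 + o)*(44 + o))
(-1275 + b(-70, -1)) + w(97) = (-1275 + (-5/9 + (⅑)*(-70) + (⅑)*(-1))) + (308 + 97² + 52*97) = (-1275 + (-5/9 - 70/9 - ⅑)) + (308 + 9409 + 5044) = (-1275 - 76/9) + 14761 = -11551/9 + 14761 = 121298/9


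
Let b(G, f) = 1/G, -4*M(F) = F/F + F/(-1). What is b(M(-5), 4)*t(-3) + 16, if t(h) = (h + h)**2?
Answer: -8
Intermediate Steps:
M(F) = -1/4 + F/4 (M(F) = -(F/F + F/(-1))/4 = -(1 + F*(-1))/4 = -(1 - F)/4 = -1/4 + F/4)
t(h) = 4*h**2 (t(h) = (2*h)**2 = 4*h**2)
b(M(-5), 4)*t(-3) + 16 = (4*(-3)**2)/(-1/4 + (1/4)*(-5)) + 16 = (4*9)/(-1/4 - 5/4) + 16 = 36/(-3/2) + 16 = -2/3*36 + 16 = -24 + 16 = -8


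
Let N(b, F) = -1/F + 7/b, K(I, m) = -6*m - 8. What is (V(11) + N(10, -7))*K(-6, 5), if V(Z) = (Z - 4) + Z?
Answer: -25061/35 ≈ -716.03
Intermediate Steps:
K(I, m) = -8 - 6*m
V(Z) = -4 + 2*Z (V(Z) = (-4 + Z) + Z = -4 + 2*Z)
(V(11) + N(10, -7))*K(-6, 5) = ((-4 + 2*11) + (-1/(-7) + 7/10))*(-8 - 6*5) = ((-4 + 22) + (-1*(-⅐) + 7*(⅒)))*(-8 - 30) = (18 + (⅐ + 7/10))*(-38) = (18 + 59/70)*(-38) = (1319/70)*(-38) = -25061/35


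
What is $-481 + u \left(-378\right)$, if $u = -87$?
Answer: $32405$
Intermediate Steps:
$-481 + u \left(-378\right) = -481 - -32886 = -481 + 32886 = 32405$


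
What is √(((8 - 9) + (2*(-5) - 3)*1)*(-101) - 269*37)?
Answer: I*√8539 ≈ 92.407*I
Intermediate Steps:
√(((8 - 9) + (2*(-5) - 3)*1)*(-101) - 269*37) = √((-1 + (-10 - 3)*1)*(-101) - 9953) = √((-1 - 13*1)*(-101) - 9953) = √((-1 - 13)*(-101) - 9953) = √(-14*(-101) - 9953) = √(1414 - 9953) = √(-8539) = I*√8539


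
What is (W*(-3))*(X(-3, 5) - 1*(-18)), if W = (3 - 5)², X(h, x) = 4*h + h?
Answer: -36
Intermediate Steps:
X(h, x) = 5*h
W = 4 (W = (-2)² = 4)
(W*(-3))*(X(-3, 5) - 1*(-18)) = (4*(-3))*(5*(-3) - 1*(-18)) = -12*(-15 + 18) = -12*3 = -36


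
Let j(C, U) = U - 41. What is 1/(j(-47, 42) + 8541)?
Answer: 1/8542 ≈ 0.00011707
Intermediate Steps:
j(C, U) = -41 + U
1/(j(-47, 42) + 8541) = 1/((-41 + 42) + 8541) = 1/(1 + 8541) = 1/8542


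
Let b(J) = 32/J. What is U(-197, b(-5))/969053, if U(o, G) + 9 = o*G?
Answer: 6259/4845265 ≈ 0.0012918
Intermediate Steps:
U(o, G) = -9 + G*o (U(o, G) = -9 + o*G = -9 + G*o)
U(-197, b(-5))/969053 = (-9 + (32/(-5))*(-197))/969053 = (-9 + (32*(-1/5))*(-197))*(1/969053) = (-9 - 32/5*(-197))*(1/969053) = (-9 + 6304/5)*(1/969053) = (6259/5)*(1/969053) = 6259/4845265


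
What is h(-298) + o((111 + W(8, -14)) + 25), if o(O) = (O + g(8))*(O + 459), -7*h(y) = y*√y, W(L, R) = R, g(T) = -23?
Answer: 57519 + 298*I*√298/7 ≈ 57519.0 + 734.9*I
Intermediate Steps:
h(y) = -y^(3/2)/7 (h(y) = -y*√y/7 = -y^(3/2)/7)
o(O) = (-23 + O)*(459 + O) (o(O) = (O - 23)*(O + 459) = (-23 + O)*(459 + O))
h(-298) + o((111 + W(8, -14)) + 25) = -(-298)*I*√298/7 + (-10557 + ((111 - 14) + 25)² + 436*((111 - 14) + 25)) = -(-298)*I*√298/7 + (-10557 + (97 + 25)² + 436*(97 + 25)) = 298*I*√298/7 + (-10557 + 122² + 436*122) = 298*I*√298/7 + (-10557 + 14884 + 53192) = 298*I*√298/7 + 57519 = 57519 + 298*I*√298/7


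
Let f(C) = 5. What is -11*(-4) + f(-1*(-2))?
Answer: 49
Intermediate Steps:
-11*(-4) + f(-1*(-2)) = -11*(-4) + 5 = 44 + 5 = 49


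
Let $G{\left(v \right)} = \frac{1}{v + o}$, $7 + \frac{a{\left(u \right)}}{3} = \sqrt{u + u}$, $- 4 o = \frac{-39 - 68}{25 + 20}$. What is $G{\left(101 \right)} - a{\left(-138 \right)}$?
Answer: $\frac{384207}{18287} - 6 i \sqrt{69} \approx 21.01 - 49.84 i$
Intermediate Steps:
$o = \frac{107}{180}$ ($o = - \frac{\left(-39 - 68\right) \frac{1}{25 + 20}}{4} = - \frac{\left(-107\right) \frac{1}{45}}{4} = \left(- \frac{1}{4}\right) \left(- \frac{107}{45}\right) = \frac{107}{180} \approx 0.59444$)
$a{\left(u \right)} = -21 + 3 \sqrt{2} \sqrt{u}$ ($a{\left(u \right)} = -21 + 3 \sqrt{u + u} = -21 + 3 \sqrt{2 u} = -21 + 3 \sqrt{2} \sqrt{u}$)
$G{\left(v \right)} = \frac{1}{\frac{107}{180} + v}$ ($G{\left(v \right)} = \frac{1}{v + \frac{107}{180}} = \frac{1}{\frac{107}{180} + v}$)
$G{\left(101 \right)} - a{\left(-138 \right)} = \frac{180}{107 + 180 \cdot 101} - \left(-21 + 3 \sqrt{2} \sqrt{-138}\right) = \frac{180}{107 + 18180} - \left(-21 + 3 \sqrt{2} i \sqrt{138}\right) = \frac{180}{18287} - \left(-21 + 6 i \sqrt{69}\right) = 180 \cdot \frac{1}{18287} + \left(21 - 6 i \sqrt{69}\right) = \frac{180}{18287} + \left(21 - 6 i \sqrt{69}\right) = \frac{384207}{18287} - 6 i \sqrt{69}$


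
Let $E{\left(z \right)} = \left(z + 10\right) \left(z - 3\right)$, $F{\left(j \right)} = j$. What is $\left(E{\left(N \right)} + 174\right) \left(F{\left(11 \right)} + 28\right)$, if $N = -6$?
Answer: $5382$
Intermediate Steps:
$E{\left(z \right)} = \left(-3 + z\right) \left(10 + z\right)$ ($E{\left(z \right)} = \left(10 + z\right) \left(-3 + z\right) = \left(-3 + z\right) \left(10 + z\right)$)
$\left(E{\left(N \right)} + 174\right) \left(F{\left(11 \right)} + 28\right) = \left(\left(-30 + \left(-6\right)^{2} + 7 \left(-6\right)\right) + 174\right) \left(11 + 28\right) = \left(\left(-30 + 36 - 42\right) + 174\right) 39 = \left(-36 + 174\right) 39 = 138 \cdot 39 = 5382$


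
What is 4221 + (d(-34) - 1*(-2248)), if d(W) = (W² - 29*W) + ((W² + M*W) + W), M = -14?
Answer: 10209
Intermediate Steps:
d(W) = -42*W + 2*W² (d(W) = (W² - 29*W) + ((W² - 14*W) + W) = (W² - 29*W) + (W² - 13*W) = -42*W + 2*W²)
4221 + (d(-34) - 1*(-2248)) = 4221 + (2*(-34)*(-21 - 34) - 1*(-2248)) = 4221 + (2*(-34)*(-55) + 2248) = 4221 + (3740 + 2248) = 4221 + 5988 = 10209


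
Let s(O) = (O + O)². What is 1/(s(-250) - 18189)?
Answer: 1/231811 ≈ 4.3139e-6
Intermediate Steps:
s(O) = 4*O² (s(O) = (2*O)² = 4*O²)
1/(s(-250) - 18189) = 1/(4*(-250)² - 18189) = 1/(4*62500 - 18189) = 1/(250000 - 18189) = 1/231811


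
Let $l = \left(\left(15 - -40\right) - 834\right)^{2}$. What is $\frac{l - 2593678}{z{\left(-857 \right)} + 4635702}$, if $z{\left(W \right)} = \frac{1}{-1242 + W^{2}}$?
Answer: $- \frac{1456762796259}{3398929156315} \approx -0.42859$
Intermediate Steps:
$l = 606841$ ($l = \left(\left(15 + 40\right) - 834\right)^{2} = \left(55 - 834\right)^{2} = \left(-779\right)^{2} = 606841$)
$\frac{l - 2593678}{z{\left(-857 \right)} + 4635702} = \frac{606841 - 2593678}{\frac{1}{-1242 + \left(-857\right)^{2}} + 4635702} = \frac{606841 - 2593678}{\frac{1}{-1242 + 734449} + 4635702} = \frac{606841 - 2593678}{\frac{1}{733207} + 4635702} = - \frac{1986837}{\frac{1}{733207} + 4635702} = - \frac{1986837}{\frac{3398929156315}{733207}} = \left(-1986837\right) \frac{733207}{3398929156315} = - \frac{1456762796259}{3398929156315}$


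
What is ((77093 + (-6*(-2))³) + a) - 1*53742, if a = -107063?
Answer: -81984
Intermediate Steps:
((77093 + (-6*(-2))³) + a) - 1*53742 = ((77093 + (-6*(-2))³) - 107063) - 1*53742 = ((77093 + 12³) - 107063) - 53742 = ((77093 + 1728) - 107063) - 53742 = (78821 - 107063) - 53742 = -28242 - 53742 = -81984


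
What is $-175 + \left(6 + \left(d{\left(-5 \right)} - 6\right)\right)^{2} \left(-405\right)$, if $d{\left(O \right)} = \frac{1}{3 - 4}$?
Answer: $-580$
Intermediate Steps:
$d{\left(O \right)} = -1$ ($d{\left(O \right)} = \frac{1}{-1} = -1$)
$-175 + \left(6 + \left(d{\left(-5 \right)} - 6\right)\right)^{2} \left(-405\right) = -175 + \left(6 - 7\right)^{2} \left(-405\right) = -175 + \left(-1\right)^{2} \left(-405\right) = -175 + 1 \left(-405\right) = -175 - 405 = -580$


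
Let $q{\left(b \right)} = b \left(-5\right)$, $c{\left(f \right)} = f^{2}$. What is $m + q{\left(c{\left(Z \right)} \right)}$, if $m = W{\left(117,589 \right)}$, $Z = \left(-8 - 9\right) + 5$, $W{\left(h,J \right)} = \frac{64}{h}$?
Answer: $- \frac{84176}{117} \approx -719.45$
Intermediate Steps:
$Z = -12$ ($Z = -17 + 5 = -12$)
$q{\left(b \right)} = - 5 b$
$m = \frac{64}{117} \approx 0.54701$
$m + q{\left(c{\left(Z \right)} \right)} = \frac{64}{117} - 5 \left(-12\right)^{2} = \frac{64}{117} - 720 = - \frac{84176}{117}$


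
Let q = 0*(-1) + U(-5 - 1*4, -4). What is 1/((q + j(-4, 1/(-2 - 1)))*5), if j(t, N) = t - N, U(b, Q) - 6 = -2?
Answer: ⅗ ≈ 0.60000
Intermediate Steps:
U(b, Q) = 4 (U(b, Q) = 6 - 2 = 4)
q = 4 (q = 0*(-1) + 4 = 0 + 4 = 4)
1/((q + j(-4, 1/(-2 - 1)))*5) = 1/((4 + (-4 - 1/(-2 - 1)))*5) = 1/((4 + (-4 - 1/(-3)))*5) = 1/((4 + (-4 - 1*(-⅓)))*5) = 1/((4 + (-4 + ⅓))*5) = 1/((4 - 11/3)*5) = 1/((⅓)*5) = 1/(5/3) = ⅗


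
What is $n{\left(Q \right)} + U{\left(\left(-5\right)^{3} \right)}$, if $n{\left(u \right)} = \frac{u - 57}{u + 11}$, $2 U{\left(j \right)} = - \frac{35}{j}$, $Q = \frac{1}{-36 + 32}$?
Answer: $- \frac{11149}{2150} \approx -5.1856$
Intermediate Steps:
$Q = - \frac{1}{4}$ ($Q = \frac{1}{-4} = - \frac{1}{4} \approx -0.25$)
$U{\left(j \right)} = - \frac{35}{2 j}$ ($U{\left(j \right)} = \frac{\left(-35\right) \frac{1}{j}}{2} = - \frac{35}{2 j}$)
$n{\left(u \right)} = \frac{-57 + u}{11 + u}$
$n{\left(Q \right)} + U{\left(\left(-5\right)^{3} \right)} = \frac{-57 - \frac{1}{4}}{11 - \frac{1}{4}} - \frac{35}{2 \left(-5\right)^{3}} = \frac{1}{\frac{43}{4}} \left(- \frac{229}{4}\right) - \frac{35}{2 \left(-125\right)} = \frac{4}{43} \left(- \frac{229}{4}\right) - - \frac{7}{50} = - \frac{229}{43} + \frac{7}{50} = - \frac{11149}{2150}$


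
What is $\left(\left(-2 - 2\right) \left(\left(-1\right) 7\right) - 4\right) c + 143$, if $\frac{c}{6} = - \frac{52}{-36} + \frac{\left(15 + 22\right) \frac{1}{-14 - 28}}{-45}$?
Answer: $\frac{37151}{105} \approx 353.82$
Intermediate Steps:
$c = \frac{2767}{315}$ ($c = 6 \left(- \frac{52}{-36} + \frac{\left(15 + 22\right) \frac{1}{-14 - 28}}{-45}\right) = 6 \left(\left(-52\right) \left(- \frac{1}{36}\right) + \frac{37}{-42} \left(- \frac{1}{45}\right)\right) = 6 \left(\frac{13}{9} + 37 \left(- \frac{1}{42}\right) \left(- \frac{1}{45}\right)\right) = 6 \left(\frac{13}{9} - - \frac{37}{1890}\right) = 6 \left(\frac{13}{9} + \frac{37}{1890}\right) = 6 \cdot \frac{2767}{1890} = \frac{2767}{315} \approx 8.7841$)
$\left(\left(-2 - 2\right) \left(\left(-1\right) 7\right) - 4\right) c + 143 = \left(\left(-2 - 2\right) \left(\left(-1\right) 7\right) - 4\right) \frac{2767}{315} + 143 = \left(\left(-4\right) \left(-7\right) - 4\right) \frac{2767}{315} + 143 = \left(28 - 4\right) \frac{2767}{315} + 143 = 24 \cdot \frac{2767}{315} + 143 = \frac{22136}{105} + 143 = \frac{37151}{105}$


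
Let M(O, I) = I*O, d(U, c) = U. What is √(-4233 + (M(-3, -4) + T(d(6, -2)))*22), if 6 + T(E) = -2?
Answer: I*√4145 ≈ 64.382*I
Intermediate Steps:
T(E) = -8 (T(E) = -6 - 2 = -8)
√(-4233 + (M(-3, -4) + T(d(6, -2)))*22) = √(-4233 + (-4*(-3) - 8)*22) = √(-4233 + (12 - 8)*22) = √(-4233 + 4*22) = √(-4233 + 88) = √(-4145) = I*√4145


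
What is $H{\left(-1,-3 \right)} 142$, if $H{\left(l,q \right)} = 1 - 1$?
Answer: $0$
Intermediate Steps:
$H{\left(l,q \right)} = 0$
$H{\left(-1,-3 \right)} 142 = 0 \cdot 142 = 0$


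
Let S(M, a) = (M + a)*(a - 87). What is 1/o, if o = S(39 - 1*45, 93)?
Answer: 1/522 ≈ 0.0019157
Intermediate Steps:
S(M, a) = (-87 + a)*(M + a) (S(M, a) = (M + a)*(-87 + a) = (-87 + a)*(M + a))
o = 522 (o = 93² - 87*(39 - 1*45) - 87*93 + (39 - 1*45)*93 = 8649 - 87*(39 - 45) - 8091 + (39 - 45)*93 = 8649 - 87*(-6) - 8091 - 6*93 = 8649 + 522 - 8091 - 558 = 522)
1/o = 1/522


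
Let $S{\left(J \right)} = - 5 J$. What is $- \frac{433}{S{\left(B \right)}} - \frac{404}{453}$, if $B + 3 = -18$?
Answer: $- \frac{79523}{15855} \approx -5.0156$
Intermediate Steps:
$B = -21$ ($B = -3 - 18 = -21$)
$- \frac{433}{S{\left(B \right)}} - \frac{404}{453} = - \frac{433}{\left(-5\right) \left(-21\right)} - \frac{404}{453} = - \frac{433}{105} - \frac{404}{453} = - \frac{79523}{15855}$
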